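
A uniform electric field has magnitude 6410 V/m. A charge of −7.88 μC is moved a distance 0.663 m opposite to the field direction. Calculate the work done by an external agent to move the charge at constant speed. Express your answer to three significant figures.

-0.0335 J

The potential change for a displacement 0.663 m opposite to the field direction is ΔV = +Ed = 4250 V.
W_ext = qΔV = -0.0335 J.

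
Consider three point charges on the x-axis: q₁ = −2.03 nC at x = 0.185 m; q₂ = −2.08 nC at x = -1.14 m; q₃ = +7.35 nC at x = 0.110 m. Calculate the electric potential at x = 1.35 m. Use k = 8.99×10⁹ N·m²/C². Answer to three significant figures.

Electric potential is a scalar, so the contributions from each charge add algebraically: V = Σ kqᵢ/rᵢ.
Distances from the field point to each charge: r₁ = 1.17 m, r₂ = 2.49 m, r₃ = 1.24 m.
V = k[(-2.03×10⁻⁹)/(1.17) + (-2.08×10⁻⁹)/(2.49) + (7.35×10⁻⁹)/(1.24)] = 30.1 V.

30.1 V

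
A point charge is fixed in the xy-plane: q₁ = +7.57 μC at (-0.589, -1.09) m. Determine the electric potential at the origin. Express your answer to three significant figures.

The total potential is the scalar sum of each charge's contribution, V = Σ kqᵢ/rᵢ.
Distances from the field point to each charge: r₁ = 1.24 m.
V = k[(7.57×10⁻⁶)/(1.24)] = 5.49×10⁴ V.

5.49×10⁴ V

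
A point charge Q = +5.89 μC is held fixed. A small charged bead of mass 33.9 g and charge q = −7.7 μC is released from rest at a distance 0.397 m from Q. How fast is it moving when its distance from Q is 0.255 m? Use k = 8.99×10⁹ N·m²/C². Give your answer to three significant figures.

Only the electrostatic force acts, so mechanical energy is conserved: ½mv² = U₁ − U₂ = kQq(1/r₁ − 1/r₂).
U₁ − U₂ = (8.99×10⁹ N·m²/C²)(5.89×10⁻⁶ C)(-7.70×10⁻⁶ C)(1/0.397 − 1/0.255) = 0.572 J.
v = √(2·0.572/0.0339) = 5.81 m/s.

5.81 m/s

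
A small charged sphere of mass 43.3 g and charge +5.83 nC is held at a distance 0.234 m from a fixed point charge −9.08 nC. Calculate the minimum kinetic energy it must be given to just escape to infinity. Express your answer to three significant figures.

To just escape, total mechanical energy must reach zero at infinity: ½mv²_min + U = 0, so ½mv²_min = −U = |kQq|/r.
|U| = |kQq|/r = (8.99×10⁹ N·m²/C²)(9.08×10⁻⁹)(5.83×10⁻⁹)/(0.234) = 2.03×10⁻⁶ J.

2.03×10⁻⁶ J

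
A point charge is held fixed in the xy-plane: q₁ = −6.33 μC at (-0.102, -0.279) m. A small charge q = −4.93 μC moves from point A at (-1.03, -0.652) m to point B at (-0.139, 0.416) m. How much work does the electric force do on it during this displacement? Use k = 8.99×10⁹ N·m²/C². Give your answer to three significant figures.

-0.123 J

The work done by the electric force is W_field = −ΔU = −q(V_B − V_A) = q(V_A − V_B).
At A: distance to the source charge is 1.00 m; V_A = kq₁/r = -5.69×10⁴ V.
At B: distance to the source charge is 0.696 m; V_B = kq₁/r = -8.18×10⁴ V.
ΔV = V_B − V_A = -2.49×10⁴ V.
W_field = −qΔV = −(-4.93×10⁻⁶ C)(-2.49×10⁴ V) = -0.123 J.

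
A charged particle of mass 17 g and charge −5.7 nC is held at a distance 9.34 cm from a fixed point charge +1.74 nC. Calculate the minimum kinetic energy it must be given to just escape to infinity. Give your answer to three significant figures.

9.55×10⁻⁷ J

To just escape, total mechanical energy must reach zero at infinity: ½mv²_min + U = 0, so ½mv²_min = −U = |kQq|/r.
|U| = |kQq|/r = (8.99×10⁹ N·m²/C²)(1.74×10⁻⁹)(5.70×10⁻⁹)/(0.0934) = 9.55×10⁻⁷ J.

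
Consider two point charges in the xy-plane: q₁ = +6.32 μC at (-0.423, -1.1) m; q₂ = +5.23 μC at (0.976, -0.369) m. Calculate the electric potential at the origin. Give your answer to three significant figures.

Electric potential is a scalar, so the contributions from each charge add algebraically: V = Σ kqᵢ/rᵢ.
Distances from the field point to each charge: r₁ = 1.18 m, r₂ = 1.04 m.
V = k[(6.32×10⁻⁶)/(1.18) + (5.23×10⁻⁶)/(1.04)] = 9.33×10⁴ V.

9.33×10⁴ V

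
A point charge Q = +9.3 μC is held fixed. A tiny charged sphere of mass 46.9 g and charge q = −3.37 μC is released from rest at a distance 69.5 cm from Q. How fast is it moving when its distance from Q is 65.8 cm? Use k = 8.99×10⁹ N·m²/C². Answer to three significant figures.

0.986 m/s

Only the electrostatic force acts, so mechanical energy is conserved: ½mv² = U₁ − U₂ = kQq(1/r₁ − 1/r₂).
U₁ − U₂ = (8.99×10⁹ N·m²/C²)(9.30×10⁻⁶ C)(-3.37×10⁻⁶ C)(1/0.695 − 1/0.658) = 0.0228 J.
v = √(2·0.0228/0.0469) = 0.986 m/s.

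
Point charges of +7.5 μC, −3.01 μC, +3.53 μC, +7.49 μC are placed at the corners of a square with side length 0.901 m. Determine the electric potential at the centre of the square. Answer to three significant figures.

2.19×10⁵ V

Electric potential is a scalar, so the contributions from each charge add algebraically: V = Σ kqᵢ/rᵢ.
The distance from each corner to the centre is a√2/2 = 0.637 m.
V = k[(7.50×10⁻⁶)/(0.637) + (-3.01×10⁻⁶)/(0.637) + (3.53×10⁻⁶)/(0.637) + (7.49×10⁻⁶)/(0.637)] = 2.19×10⁵ V.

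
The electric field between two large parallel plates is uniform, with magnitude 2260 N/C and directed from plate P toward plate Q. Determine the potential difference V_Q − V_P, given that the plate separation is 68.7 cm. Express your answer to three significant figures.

In a uniform field, potential decreases in the direction of E: ΔV = −E·d for a displacement d parallel to E.
Going from P to Q is a displacement of 68.7 cm along the field, so V_Q − V_P = −Ed = -1550 V.

-1550 V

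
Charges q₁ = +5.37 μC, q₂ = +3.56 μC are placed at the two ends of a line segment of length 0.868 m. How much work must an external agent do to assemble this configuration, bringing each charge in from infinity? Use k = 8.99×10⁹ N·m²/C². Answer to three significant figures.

0.198 J

The work to assemble the configuration equals its total potential energy, U = Σ kqᵢqⱼ/rᵢⱼ over all pairs.
The separation is r = 0.868 m.
U = (0.198) = 0.198 J.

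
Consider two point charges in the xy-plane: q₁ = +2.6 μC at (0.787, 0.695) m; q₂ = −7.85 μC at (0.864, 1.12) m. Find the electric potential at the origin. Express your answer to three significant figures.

-2.76×10⁴ V

The total potential is the scalar sum of each charge's contribution, V = Σ kqᵢ/rᵢ.
Distances from the field point to each charge: r₁ = 1.05 m, r₂ = 1.41 m.
V = k[(2.60×10⁻⁶)/(1.05) + (-7.85×10⁻⁶)/(1.41)] = -2.76×10⁴ V.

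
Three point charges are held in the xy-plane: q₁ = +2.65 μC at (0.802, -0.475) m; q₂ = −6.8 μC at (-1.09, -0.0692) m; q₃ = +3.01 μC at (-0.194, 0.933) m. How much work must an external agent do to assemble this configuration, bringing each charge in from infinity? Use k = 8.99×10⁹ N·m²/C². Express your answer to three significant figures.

The assembly work is the sum of pairwise potential energies, U = Σ_{i<j} kqᵢqⱼ/rᵢⱼ.
Pair separations: r₁₂ = 1.94 m, r₁₃ = 1.72 m, r₂₃ = 1.34 m.
U = (-0.0837) + (0.0416) + (-0.137) = -0.179 J.

-0.179 J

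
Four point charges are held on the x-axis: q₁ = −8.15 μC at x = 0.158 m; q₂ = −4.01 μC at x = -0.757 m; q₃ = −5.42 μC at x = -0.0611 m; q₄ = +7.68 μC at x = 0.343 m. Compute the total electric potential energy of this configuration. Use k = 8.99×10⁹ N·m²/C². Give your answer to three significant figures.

The assembly work is the sum of pairwise potential energies, U = Σ_{i<j} kqᵢqⱼ/rᵢⱼ.
Pair separations: r₁₂ = 0.915 m, r₁₃ = 0.219 m, r₁₄ = 0.185 m, r₂₃ = 0.696 m, r₂₄ = 1.10 m, r₃₄ = 0.404 m.
Summing all 6 pair terms gives U = -1.81 J.

-1.81 J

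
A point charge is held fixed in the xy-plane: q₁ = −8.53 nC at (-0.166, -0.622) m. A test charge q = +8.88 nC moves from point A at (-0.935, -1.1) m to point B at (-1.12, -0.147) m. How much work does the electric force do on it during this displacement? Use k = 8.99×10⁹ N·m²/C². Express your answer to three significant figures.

The work done by the electric force is W_field = −ΔU = −q(V_B − V_A) = q(V_A − V_B).
At A: distance to the source charge is 0.905 m; V_A = kq₁/r = -84.7 V.
At B: distance to the source charge is 1.07 m; V_B = kq₁/r = -72.0 V.
ΔV = V_B − V_A = 12.7 V.
W_field = −qΔV = −(8.88×10⁻⁹ C)(12.7 V) = -1.13×10⁻⁷ J.

-1.13×10⁻⁷ J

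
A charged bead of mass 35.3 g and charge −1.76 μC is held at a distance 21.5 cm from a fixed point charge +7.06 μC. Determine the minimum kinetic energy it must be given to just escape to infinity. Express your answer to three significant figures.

0.520 J

To just escape, total mechanical energy must reach zero at infinity: ½mv²_min + U = 0, so ½mv²_min = −U = |kQq|/r.
|U| = |kQq|/r = (8.99×10⁹ N·m²/C²)(7.06×10⁻⁶)(1.76×10⁻⁶)/(0.215) = 0.520 J.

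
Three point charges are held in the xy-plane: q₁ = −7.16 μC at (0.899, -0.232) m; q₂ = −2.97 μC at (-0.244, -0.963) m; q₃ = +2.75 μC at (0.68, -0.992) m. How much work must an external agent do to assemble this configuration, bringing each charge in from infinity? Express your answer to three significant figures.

-0.162 J

The work to assemble the configuration equals its total potential energy, U = Σ kqᵢqⱼ/rᵢⱼ over all pairs.
Pair separations: r₁₂ = 1.36 m, r₁₃ = 0.791 m, r₂₃ = 0.924 m.
U = (0.141) + (-0.224) + (-0.0794) = -0.162 J.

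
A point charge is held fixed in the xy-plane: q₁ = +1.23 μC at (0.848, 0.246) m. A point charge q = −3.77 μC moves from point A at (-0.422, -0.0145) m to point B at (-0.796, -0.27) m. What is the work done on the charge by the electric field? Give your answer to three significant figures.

-7.96×10⁻³ J

The work done by the electric force is W_field = −ΔU = −q(V_B − V_A) = q(V_A − V_B).
At A: distance to the source charge is 1.30 m; V_A = kq₁/r = 8530 V.
At B: distance to the source charge is 1.72 m; V_B = kq₁/r = 6420 V.
ΔV = V_B − V_A = -2110 V.
W_field = −qΔV = −(-3.77×10⁻⁶ C)(-2110 V) = -7.96×10⁻³ J.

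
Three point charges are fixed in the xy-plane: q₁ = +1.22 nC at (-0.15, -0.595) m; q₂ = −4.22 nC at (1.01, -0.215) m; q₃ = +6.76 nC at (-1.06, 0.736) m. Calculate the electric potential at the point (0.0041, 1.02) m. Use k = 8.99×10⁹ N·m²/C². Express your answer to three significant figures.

The total potential is the scalar sum of each charge's contribution, V = Σ kqᵢ/rᵢ.
Distances from the field point to each charge: r₁ = 1.62 m, r₂ = 1.59 m, r₃ = 1.10 m.
V = k[(1.22×10⁻⁹)/(1.62) + (-4.22×10⁻⁹)/(1.59) + (6.76×10⁻⁹)/(1.10)] = 38.1 V.

38.1 V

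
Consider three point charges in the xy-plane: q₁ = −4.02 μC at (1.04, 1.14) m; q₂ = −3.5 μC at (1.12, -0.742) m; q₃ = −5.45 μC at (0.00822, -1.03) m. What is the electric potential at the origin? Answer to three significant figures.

The total potential is the scalar sum of each charge's contribution, V = Σ kqᵢ/rᵢ.
Distances from the field point to each charge: r₁ = 1.54 m, r₂ = 1.34 m, r₃ = 1.03 m.
V = k[(-4.02×10⁻⁶)/(1.54) + (-3.50×10⁻⁶)/(1.34) + (-5.45×10⁻⁶)/(1.03)] = -9.44×10⁴ V.

-9.44×10⁴ V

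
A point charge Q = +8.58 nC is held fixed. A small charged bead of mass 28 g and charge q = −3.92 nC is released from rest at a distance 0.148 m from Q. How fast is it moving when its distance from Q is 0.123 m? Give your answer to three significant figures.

5.45×10⁻³ m/s

Only the electrostatic force acts, so mechanical energy is conserved: ½mv² = U₁ − U₂ = kQq(1/r₁ − 1/r₂).
U₁ − U₂ = (8.99×10⁹ N·m²/C²)(8.58×10⁻⁹ C)(-3.92×10⁻⁹ C)(1/0.148 − 1/0.123) = 4.15×10⁻⁷ J.
v = √(2·4.15×10⁻⁷/0.0280) = 5.45×10⁻³ m/s.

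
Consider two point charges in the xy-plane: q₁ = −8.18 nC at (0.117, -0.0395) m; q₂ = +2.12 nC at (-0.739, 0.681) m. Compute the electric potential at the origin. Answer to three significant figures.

Electric potential is a scalar, so the contributions from each charge add algebraically: V = Σ kqᵢ/rᵢ.
Distances from the field point to each charge: r₁ = 0.123 m, r₂ = 1.00 m.
V = k[(-8.18×10⁻⁹)/(0.123) + (2.12×10⁻⁹)/(1.00)] = -577 V.

-577 V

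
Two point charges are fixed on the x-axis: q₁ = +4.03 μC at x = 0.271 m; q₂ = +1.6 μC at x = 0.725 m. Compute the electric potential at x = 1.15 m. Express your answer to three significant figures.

7.51×10⁴ V

The total potential is the scalar sum of each charge's contribution, V = Σ kqᵢ/rᵢ.
Distances from the field point to each charge: r₁ = 0.879 m, r₂ = 0.425 m.
V = k[(4.03×10⁻⁶)/(0.879) + (1.60×10⁻⁶)/(0.425)] = 7.51×10⁴ V.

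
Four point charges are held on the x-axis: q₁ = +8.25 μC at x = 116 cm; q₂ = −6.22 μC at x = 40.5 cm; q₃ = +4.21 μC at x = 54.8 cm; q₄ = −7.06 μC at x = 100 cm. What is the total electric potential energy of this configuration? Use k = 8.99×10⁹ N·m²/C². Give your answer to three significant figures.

-4.95 J

The work to assemble the configuration equals its total potential energy, U = Σ kqᵢqⱼ/rᵢⱼ over all pairs.
Pair separations: r₁₂ = 0.755 m, r₁₃ = 0.612 m, r₁₄ = 0.160 m, r₂₃ = 0.143 m, r₂₄ = 0.595 m, r₃₄ = 0.452 m.
Summing all 6 pair terms gives U = -4.95 J.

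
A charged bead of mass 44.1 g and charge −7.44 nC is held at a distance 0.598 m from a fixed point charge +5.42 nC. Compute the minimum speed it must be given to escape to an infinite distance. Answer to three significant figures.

5.24×10⁻³ m/s

To just escape, total mechanical energy must reach zero at infinity: ½mv²_min + U = 0, so ½mv²_min = −U = |kQq|/r.
|U| = |kQq|/r = (8.99×10⁹ N·m²/C²)(5.42×10⁻⁹)(7.44×10⁻⁹)/(0.598) = 6.06×10⁻⁷ J.
v_min = √(2|U|/m) = √(2·6.06×10⁻⁷/0.0441) = 5.24×10⁻³ m/s.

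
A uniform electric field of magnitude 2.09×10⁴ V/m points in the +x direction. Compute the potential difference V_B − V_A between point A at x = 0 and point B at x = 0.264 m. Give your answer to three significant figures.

-5520 V

In a uniform field, potential decreases in the direction of E: V_B − V_A = −E·Δx.
V_B − V_A = −(2.09×10⁴ V/m)(0.264 m) = -5520 V.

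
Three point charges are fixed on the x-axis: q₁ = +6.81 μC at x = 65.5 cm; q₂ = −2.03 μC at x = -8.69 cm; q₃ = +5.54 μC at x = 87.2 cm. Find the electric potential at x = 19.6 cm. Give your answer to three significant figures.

The total potential is the scalar sum of each charge's contribution, V = Σ kqᵢ/rᵢ.
Distances from the field point to each charge: r₁ = 0.459 m, r₂ = 0.283 m, r₃ = 0.676 m.
V = k[(6.81×10⁻⁶)/(0.459) + (-2.03×10⁻⁶)/(0.283) + (5.54×10⁻⁶)/(0.676)] = 1.43×10⁵ V.

1.43×10⁵ V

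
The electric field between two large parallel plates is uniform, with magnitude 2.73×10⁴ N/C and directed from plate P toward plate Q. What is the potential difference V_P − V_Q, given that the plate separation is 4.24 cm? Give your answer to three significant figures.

1160 V

In a uniform field, potential decreases in the direction of E: ΔV = −E·d for a displacement d parallel to E.
Going from Q to P is a displacement of 4.24 cm opposite to the field, so V_P − V_Q = +Ed = 1160 V.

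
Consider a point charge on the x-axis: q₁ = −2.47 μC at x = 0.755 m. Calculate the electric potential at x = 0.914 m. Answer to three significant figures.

The total potential is the scalar sum of each charge's contribution, V = Σ kqᵢ/rᵢ.
V = k[(-2.47×10⁻⁶)/(0.159)] = -1.40×10⁵ V.

-1.40×10⁵ V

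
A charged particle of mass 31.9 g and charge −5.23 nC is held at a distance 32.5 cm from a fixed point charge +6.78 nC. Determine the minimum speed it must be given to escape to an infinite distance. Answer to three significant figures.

7.84×10⁻³ m/s

To just escape, total mechanical energy must reach zero at infinity: ½mv²_min + U = 0, so ½mv²_min = −U = |kQq|/r.
|U| = |kQq|/r = (8.99×10⁹ N·m²/C²)(6.78×10⁻⁹)(5.23×10⁻⁹)/(0.325) = 9.81×10⁻⁷ J.
v_min = √(2|U|/m) = √(2·9.81×10⁻⁷/0.0319) = 7.84×10⁻³ m/s.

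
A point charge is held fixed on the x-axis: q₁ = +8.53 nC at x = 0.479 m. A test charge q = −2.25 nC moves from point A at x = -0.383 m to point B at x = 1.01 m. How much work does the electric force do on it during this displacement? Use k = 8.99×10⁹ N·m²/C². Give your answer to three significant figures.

The work done by the electric force is W_field = −ΔU = −q(V_B − V_A) = q(V_A − V_B).
At A: distance to the source charge is 0.862 m; V_A = kq₁/r = 89.0 V.
At B: distance to the source charge is 0.531 m; V_B = kq₁/r = 144 V.
ΔV = V_B − V_A = 55.5 V.
W_field = −qΔV = −(-2.25×10⁻⁹ C)(55.5 V) = 1.25×10⁻⁷ J.

1.25×10⁻⁷ J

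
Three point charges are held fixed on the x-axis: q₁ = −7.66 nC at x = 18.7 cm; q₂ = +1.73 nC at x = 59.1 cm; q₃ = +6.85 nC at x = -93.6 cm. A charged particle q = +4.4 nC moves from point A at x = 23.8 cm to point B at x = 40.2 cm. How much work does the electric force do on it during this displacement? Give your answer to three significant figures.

The work done by the electric force is W_field = −ΔU = −q(V_B − V_A) = q(V_A − V_B).
At A: distances to the source charges are 0.0510 m, 0.353 m, 1.17 m; V_A = Σ kqᵢ/rᵢ = -1250 V.
At B: distances to the source charges are 0.215 m, 0.189 m, 1.34 m; V_B = Σ kqᵢ/rᵢ = -192 V.
ΔV = V_B − V_A = 1060 V.
W_field = −qΔV = −(4.40×10⁻⁹ C)(1060 V) = -4.67×10⁻⁶ J.

-4.67×10⁻⁶ J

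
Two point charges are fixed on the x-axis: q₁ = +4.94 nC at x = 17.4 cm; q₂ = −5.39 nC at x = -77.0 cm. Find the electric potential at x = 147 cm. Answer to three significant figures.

12.6 V

Electric potential is a scalar, so the contributions from each charge add algebraically: V = Σ kqᵢ/rᵢ.
Distances from the field point to each charge: r₁ = 1.30 m, r₂ = 2.24 m.
V = k[(4.94×10⁻⁹)/(1.30) + (-5.39×10⁻⁹)/(2.24)] = 12.6 V.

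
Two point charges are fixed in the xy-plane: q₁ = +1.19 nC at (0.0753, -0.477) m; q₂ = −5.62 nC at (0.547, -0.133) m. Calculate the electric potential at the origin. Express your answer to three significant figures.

-67.6 V

Electric potential is a scalar, so the contributions from each charge add algebraically: V = Σ kqᵢ/rᵢ.
Distances from the field point to each charge: r₁ = 0.483 m, r₂ = 0.563 m.
V = k[(1.19×10⁻⁹)/(0.483) + (-5.62×10⁻⁹)/(0.563)] = -67.6 V.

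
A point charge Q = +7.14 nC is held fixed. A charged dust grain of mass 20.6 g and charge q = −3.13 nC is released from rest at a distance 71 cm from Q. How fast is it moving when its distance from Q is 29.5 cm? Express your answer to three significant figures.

Only the electrostatic force acts, so mechanical energy is conserved: ½mv² = U₁ − U₂ = kQq(1/r₁ − 1/r₂).
U₁ − U₂ = (8.99×10⁹ N·m²/C²)(7.14×10⁻⁹ C)(-3.13×10⁻⁹ C)(1/0.710 − 1/0.295) = 3.98×10⁻⁷ J.
v = √(2·3.98×10⁻⁷/0.0206) = 6.22×10⁻³ m/s.

6.22×10⁻³ m/s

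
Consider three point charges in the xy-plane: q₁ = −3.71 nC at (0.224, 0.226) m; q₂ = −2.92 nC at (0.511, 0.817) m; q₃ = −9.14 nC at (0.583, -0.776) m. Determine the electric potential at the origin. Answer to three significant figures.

The total potential is the scalar sum of each charge's contribution, V = Σ kqᵢ/rᵢ.
Distances from the field point to each charge: r₁ = 0.318 m, r₂ = 0.964 m, r₃ = 0.971 m.
V = k[(-3.71×10⁻⁹)/(0.318) + (-2.92×10⁻⁹)/(0.964) + (-9.14×10⁻⁹)/(0.971)] = -217 V.

-217 V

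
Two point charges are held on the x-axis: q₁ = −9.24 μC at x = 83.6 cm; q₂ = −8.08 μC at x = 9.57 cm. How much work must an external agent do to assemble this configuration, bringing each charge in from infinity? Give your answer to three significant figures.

0.907 J

The work to assemble the configuration equals its total potential energy, U = Σ kqᵢqⱼ/rᵢⱼ over all pairs.
Pair separations: r₁₂ = 0.740 m.
U = (0.907) = 0.907 J.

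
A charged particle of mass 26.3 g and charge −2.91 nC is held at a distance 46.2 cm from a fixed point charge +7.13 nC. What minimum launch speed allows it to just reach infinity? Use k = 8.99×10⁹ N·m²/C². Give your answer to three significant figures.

To just escape, total mechanical energy must reach zero at infinity: ½mv²_min + U = 0, so ½mv²_min = −U = |kQq|/r.
|U| = |kQq|/r = (8.99×10⁹ N·m²/C²)(7.13×10⁻⁹)(2.91×10⁻⁹)/(0.462) = 4.04×10⁻⁷ J.
v_min = √(2|U|/m) = √(2·4.04×10⁻⁷/0.0263) = 5.54×10⁻³ m/s.

5.54×10⁻³ m/s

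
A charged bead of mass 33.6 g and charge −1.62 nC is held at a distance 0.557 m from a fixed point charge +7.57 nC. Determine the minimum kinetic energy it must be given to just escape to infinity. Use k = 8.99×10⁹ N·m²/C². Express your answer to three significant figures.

1.98×10⁻⁷ J

To just escape, total mechanical energy must reach zero at infinity: ½mv²_min + U = 0, so ½mv²_min = −U = |kQq|/r.
|U| = |kQq|/r = (8.99×10⁹ N·m²/C²)(7.57×10⁻⁹)(1.62×10⁻⁹)/(0.557) = 1.98×10⁻⁷ J.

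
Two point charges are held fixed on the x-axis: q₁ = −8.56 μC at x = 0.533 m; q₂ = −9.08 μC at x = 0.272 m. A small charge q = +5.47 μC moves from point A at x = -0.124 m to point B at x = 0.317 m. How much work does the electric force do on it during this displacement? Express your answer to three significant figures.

10.1 J

The work done by the electric force is W_field = −ΔU = −q(V_B − V_A) = q(V_A − V_B).
At A: distances to the source charges are 0.657 m, 0.396 m; V_A = Σ kqᵢ/rᵢ = -3.23×10⁵ V.
At B: distances to the source charges are 0.216 m, 0.0450 m; V_B = Σ kqᵢ/rᵢ = -2.17×10⁶ V.
ΔV = V_B − V_A = -1.85×10⁶ V.
W_field = −qΔV = −(5.47×10⁻⁶ C)(-1.85×10⁶ V) = 10.1 J.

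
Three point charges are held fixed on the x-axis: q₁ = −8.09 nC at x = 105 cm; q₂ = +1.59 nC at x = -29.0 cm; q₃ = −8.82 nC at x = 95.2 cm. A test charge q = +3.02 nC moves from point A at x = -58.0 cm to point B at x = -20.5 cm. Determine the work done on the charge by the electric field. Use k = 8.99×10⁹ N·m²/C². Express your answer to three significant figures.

-2.68×10⁻⁷ J

The work done by the electric force is W_field = −ΔU = −q(V_B − V_A) = q(V_A − V_B).
At A: distances to the source charges are 1.63 m, 0.290 m, 1.53 m; V_A = Σ kqᵢ/rᵢ = -47.1 V.
At B: distances to the source charges are 1.26 m, 0.0850 m, 1.16 m; V_B = Σ kqᵢ/rᵢ = 41.7 V.
ΔV = V_B − V_A = 88.8 V.
W_field = −qΔV = −(3.02×10⁻⁹ C)(88.8 V) = -2.68×10⁻⁷ J.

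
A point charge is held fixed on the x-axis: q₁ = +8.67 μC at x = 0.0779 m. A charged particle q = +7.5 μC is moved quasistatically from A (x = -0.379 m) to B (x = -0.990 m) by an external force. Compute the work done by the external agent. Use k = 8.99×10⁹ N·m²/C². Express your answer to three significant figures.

For quasistatic motion the external work equals the change in potential energy: W_ext = qΔV = q(V_B − V_A).
At A: distance to the source charge is 0.457 m; V_A = kq₁/r = 1.71×10⁵ V.
At B: distance to the source charge is 1.07 m; V_B = kq₁/r = 7.30×10⁴ V.
ΔV = V_B − V_A = -9.76×10⁴ V.
W_ext = qΔV = (7.50×10⁻⁶ C)(-9.76×10⁴ V) = -0.732 J.

-0.732 J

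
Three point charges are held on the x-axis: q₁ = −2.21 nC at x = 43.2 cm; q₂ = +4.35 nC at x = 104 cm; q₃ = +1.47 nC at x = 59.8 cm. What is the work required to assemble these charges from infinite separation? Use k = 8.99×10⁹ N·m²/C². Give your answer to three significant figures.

-1.88×10⁻⁷ J

The assembly work is the sum of pairwise potential energies, U = Σ_{i<j} kqᵢqⱼ/rᵢⱼ.
Pair separations: r₁₂ = 0.608 m, r₁₃ = 0.166 m, r₂₃ = 0.442 m.
U = (-1.42×10⁻⁷) + (-1.76×10⁻⁷) + (1.30×10⁻⁷) = -1.88×10⁻⁷ J.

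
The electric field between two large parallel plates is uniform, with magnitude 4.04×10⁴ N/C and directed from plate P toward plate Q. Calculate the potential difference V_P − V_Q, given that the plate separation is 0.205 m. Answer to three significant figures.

8280 V

In a uniform field, potential decreases in the direction of E: ΔV = −E·d for a displacement d parallel to E.
Going from Q to P is a displacement of 0.205 m opposite to the field, so V_P − V_Q = +Ed = 8280 V.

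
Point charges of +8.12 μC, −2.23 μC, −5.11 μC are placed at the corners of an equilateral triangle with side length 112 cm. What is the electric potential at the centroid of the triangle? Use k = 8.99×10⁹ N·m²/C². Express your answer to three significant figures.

1.08×10⁴ V

Electric potential is a scalar, so the contributions from each charge add algebraically: V = Σ kqᵢ/rᵢ.
The distance from each vertex to the centroid is a/√3 = 0.647 m.
V = k[(8.12×10⁻⁶)/(0.647) + (-2.23×10⁻⁶)/(0.647) + (-5.11×10⁻⁶)/(0.647)] = 1.08×10⁴ V.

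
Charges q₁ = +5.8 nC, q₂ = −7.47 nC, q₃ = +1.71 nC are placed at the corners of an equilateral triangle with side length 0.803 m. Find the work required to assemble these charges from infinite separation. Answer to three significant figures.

-5.17×10⁻⁷ J

The work to assemble the configuration equals its total potential energy, U = Σ kqᵢqⱼ/rᵢⱼ over all pairs.
All three pair separations equal the side length, 0.803 m.
U = (-4.85×10⁻⁷) + (1.11×10⁻⁷) + (-1.43×10⁻⁷) = -5.17×10⁻⁷ J.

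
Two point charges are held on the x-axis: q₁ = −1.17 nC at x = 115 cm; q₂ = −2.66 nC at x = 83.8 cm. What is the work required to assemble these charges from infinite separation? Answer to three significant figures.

8.97×10⁻⁸ J

The assembly work is the sum of pairwise potential energies, U = Σ_{i<j} kqᵢqⱼ/rᵢⱼ.
Pair separations: r₁₂ = 0.312 m.
U = (8.97×10⁻⁸) = 8.97×10⁻⁸ J.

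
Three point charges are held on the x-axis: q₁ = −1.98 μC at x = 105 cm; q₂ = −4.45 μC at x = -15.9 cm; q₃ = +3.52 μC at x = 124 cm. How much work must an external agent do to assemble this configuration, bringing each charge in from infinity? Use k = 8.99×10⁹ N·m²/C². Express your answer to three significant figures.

-0.365 J

The work to assemble the configuration equals its total potential energy, U = Σ kqᵢqⱼ/rᵢⱼ over all pairs.
Pair separations: r₁₂ = 1.21 m, r₁₃ = 0.190 m, r₂₃ = 1.40 m.
U = (0.0655) + (-0.330) + (-0.101) = -0.365 J.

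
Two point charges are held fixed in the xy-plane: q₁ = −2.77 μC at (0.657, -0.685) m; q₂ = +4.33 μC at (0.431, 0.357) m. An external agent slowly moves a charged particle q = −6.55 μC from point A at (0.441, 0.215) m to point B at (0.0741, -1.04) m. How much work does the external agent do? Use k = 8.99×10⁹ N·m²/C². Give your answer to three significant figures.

1.68 J

For quasistatic motion the external work equals the change in potential energy: W_ext = qΔV = q(V_B − V_A).
At A: distances to the source charges are 0.926 m, 0.142 m; V_A = Σ kqᵢ/rᵢ = 2.47×10⁵ V.
At B: distances to the source charges are 0.682 m, 1.44 m; V_B = Σ kqᵢ/rᵢ = -9490 V.
ΔV = V_B − V_A = -2.56×10⁵ V.
W_ext = qΔV = (-6.55×10⁻⁶ C)(-2.56×10⁵ V) = 1.68 J.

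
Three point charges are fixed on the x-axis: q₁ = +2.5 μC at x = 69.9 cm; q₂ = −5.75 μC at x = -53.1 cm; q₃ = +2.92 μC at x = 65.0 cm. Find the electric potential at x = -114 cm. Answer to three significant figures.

The total potential is the scalar sum of each charge's contribution, V = Σ kqᵢ/rᵢ.
Distances from the field point to each charge: r₁ = 1.84 m, r₂ = 0.609 m, r₃ = 1.79 m.
V = k[(2.50×10⁻⁶)/(1.84) + (-5.75×10⁻⁶)/(0.609) + (2.92×10⁻⁶)/(1.79)] = -5.80×10⁴ V.

-5.80×10⁴ V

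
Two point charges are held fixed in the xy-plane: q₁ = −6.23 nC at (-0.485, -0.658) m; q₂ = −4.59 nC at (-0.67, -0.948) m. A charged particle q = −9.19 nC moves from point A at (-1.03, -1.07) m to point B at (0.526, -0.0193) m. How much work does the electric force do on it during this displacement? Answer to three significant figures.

The work done by the electric force is W_field = −ΔU = −q(V_B − V_A) = q(V_A − V_B).
At A: distances to the source charges are 0.683 m, 0.380 m; V_A = Σ kqᵢ/rᵢ = -191 V.
At B: distances to the source charges are 1.20 m, 1.51 m; V_B = Σ kqᵢ/rᵢ = -74.1 V.
ΔV = V_B − V_A = 116 V.
W_field = −qΔV = −(-9.19×10⁻⁹ C)(116 V) = 1.07×10⁻⁶ J.

1.07×10⁻⁶ J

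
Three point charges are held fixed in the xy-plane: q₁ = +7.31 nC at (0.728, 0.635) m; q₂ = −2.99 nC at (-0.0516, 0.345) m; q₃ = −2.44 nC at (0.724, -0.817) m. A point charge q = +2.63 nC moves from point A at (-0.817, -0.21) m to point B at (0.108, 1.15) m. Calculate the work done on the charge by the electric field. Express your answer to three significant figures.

The work done by the electric force is W_field = −ΔU = −q(V_B − V_A) = q(V_A − V_B).
At A: distances to the source charges are 1.76 m, 0.945 m, 1.66 m; V_A = Σ kqᵢ/rᵢ = -4.36 V.
At B: distances to the source charges are 0.806 m, 0.821 m, 2.06 m; V_B = Σ kqᵢ/rᵢ = 38.1 V.
ΔV = V_B − V_A = 42.5 V.
W_field = −qΔV = −(2.63×10⁻⁹ C)(42.5 V) = -1.12×10⁻⁷ J.

-1.12×10⁻⁷ J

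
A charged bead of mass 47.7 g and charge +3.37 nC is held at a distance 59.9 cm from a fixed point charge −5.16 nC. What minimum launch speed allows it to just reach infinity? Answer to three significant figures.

3.31×10⁻³ m/s

To just escape, total mechanical energy must reach zero at infinity: ½mv²_min + U = 0, so ½mv²_min = −U = |kQq|/r.
|U| = |kQq|/r = (8.99×10⁹ N·m²/C²)(5.16×10⁻⁹)(3.37×10⁻⁹)/(0.599) = 2.61×10⁻⁷ J.
v_min = √(2|U|/m) = √(2·2.61×10⁻⁷/0.0477) = 3.31×10⁻³ m/s.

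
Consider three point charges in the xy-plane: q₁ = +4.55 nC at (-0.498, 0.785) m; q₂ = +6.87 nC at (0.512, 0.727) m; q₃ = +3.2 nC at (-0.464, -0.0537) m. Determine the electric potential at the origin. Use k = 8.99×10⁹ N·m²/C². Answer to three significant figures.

175 V

Electric potential is a scalar, so the contributions from each charge add algebraically: V = Σ kqᵢ/rᵢ.
Distances from the field point to each charge: r₁ = 0.930 m, r₂ = 0.889 m, r₃ = 0.467 m.
V = k[(4.55×10⁻⁹)/(0.930) + (6.87×10⁻⁹)/(0.889) + (3.20×10⁻⁹)/(0.467)] = 175 V.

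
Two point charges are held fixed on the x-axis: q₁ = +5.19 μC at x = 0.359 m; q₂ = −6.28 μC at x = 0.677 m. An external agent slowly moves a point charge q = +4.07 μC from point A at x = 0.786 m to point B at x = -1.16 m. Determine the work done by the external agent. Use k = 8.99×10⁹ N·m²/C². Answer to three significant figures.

1.66 J

For quasistatic motion the external work equals the change in potential energy: W_ext = qΔV = q(V_B − V_A).
At A: distances to the source charges are 0.427 m, 0.109 m; V_A = Σ kqᵢ/rᵢ = -4.09×10⁵ V.
At B: distances to the source charges are 1.52 m, 1.84 m; V_B = Σ kqᵢ/rᵢ = -17.0 V.
ΔV = V_B − V_A = 4.09×10⁵ V.
W_ext = qΔV = (4.07×10⁻⁶ C)(4.09×10⁵ V) = 1.66 J.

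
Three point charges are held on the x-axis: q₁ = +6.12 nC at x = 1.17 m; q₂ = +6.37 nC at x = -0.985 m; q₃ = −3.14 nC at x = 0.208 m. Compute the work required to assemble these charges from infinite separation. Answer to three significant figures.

The assembly work is the sum of pairwise potential energies, U = Σ_{i<j} kqᵢqⱼ/rᵢⱼ.
Pair separations: r₁₂ = 2.15 m, r₁₃ = 0.962 m, r₂₃ = 1.19 m.
U = (1.63×10⁻⁷) + (-1.80×10⁻⁷) + (-1.51×10⁻⁷) = -1.68×10⁻⁷ J.

-1.68×10⁻⁷ J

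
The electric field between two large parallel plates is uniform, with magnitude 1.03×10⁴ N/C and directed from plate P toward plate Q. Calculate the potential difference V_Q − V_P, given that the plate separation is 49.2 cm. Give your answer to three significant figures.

-5070 V

In a uniform field, potential decreases in the direction of E: ΔV = −E·d for a displacement d parallel to E.
Going from P to Q is a displacement of 49.2 cm along the field, so V_Q − V_P = −Ed = -5070 V.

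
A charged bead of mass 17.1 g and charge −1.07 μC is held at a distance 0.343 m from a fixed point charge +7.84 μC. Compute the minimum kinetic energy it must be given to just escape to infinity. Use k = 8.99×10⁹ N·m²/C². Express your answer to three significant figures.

0.220 J

To just escape, total mechanical energy must reach zero at infinity: ½mv²_min + U = 0, so ½mv²_min = −U = |kQq|/r.
|U| = |kQq|/r = (8.99×10⁹ N·m²/C²)(7.84×10⁻⁶)(1.07×10⁻⁶)/(0.343) = 0.220 J.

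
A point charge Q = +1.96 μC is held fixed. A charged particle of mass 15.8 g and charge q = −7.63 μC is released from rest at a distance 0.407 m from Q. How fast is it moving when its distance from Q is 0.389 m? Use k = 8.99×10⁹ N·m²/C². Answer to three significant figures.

Only the electrostatic force acts, so mechanical energy is conserved: ½mv² = U₁ − U₂ = kQq(1/r₁ − 1/r₂).
U₁ − U₂ = (8.99×10⁹ N·m²/C²)(1.96×10⁻⁶ C)(-7.63×10⁻⁶ C)(1/0.407 − 1/0.389) = 0.0153 J.
v = √(2·0.0153/0.0158) = 1.39 m/s.

1.39 m/s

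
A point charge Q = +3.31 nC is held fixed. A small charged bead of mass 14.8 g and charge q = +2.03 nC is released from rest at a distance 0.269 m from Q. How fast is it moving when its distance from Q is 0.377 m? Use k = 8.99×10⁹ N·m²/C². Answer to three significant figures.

Only the electrostatic force acts, so mechanical energy is conserved: ½mv² = U₁ − U₂ = kQq(1/r₁ − 1/r₂).
U₁ − U₂ = (8.99×10⁹ N·m²/C²)(3.31×10⁻⁹ C)(2.03×10⁻⁹ C)(1/0.269 − 1/0.377) = 6.43×10⁻⁸ J.
v = √(2·6.43×10⁻⁸/0.0148) = 2.95×10⁻³ m/s.

2.95×10⁻³ m/s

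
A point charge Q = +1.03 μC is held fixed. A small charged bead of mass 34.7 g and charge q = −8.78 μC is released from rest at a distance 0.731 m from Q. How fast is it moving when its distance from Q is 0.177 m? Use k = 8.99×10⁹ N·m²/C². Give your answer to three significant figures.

4.48 m/s

Only the electrostatic force acts, so mechanical energy is conserved: ½mv² = U₁ − U₂ = kQq(1/r₁ − 1/r₂).
U₁ − U₂ = (8.99×10⁹ N·m²/C²)(1.03×10⁻⁶ C)(-8.78×10⁻⁶ C)(1/0.731 − 1/0.177) = 0.348 J.
v = √(2·0.348/0.0347) = 4.48 m/s.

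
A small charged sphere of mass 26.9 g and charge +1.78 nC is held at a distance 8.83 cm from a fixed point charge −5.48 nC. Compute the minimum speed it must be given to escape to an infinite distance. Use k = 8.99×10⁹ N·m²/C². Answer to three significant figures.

To just escape, total mechanical energy must reach zero at infinity: ½mv²_min + U = 0, so ½mv²_min = −U = |kQq|/r.
|U| = |kQq|/r = (8.99×10⁹ N·m²/C²)(5.48×10⁻⁹)(1.78×10⁻⁹)/(0.0883) = 9.93×10⁻⁷ J.
v_min = √(2|U|/m) = √(2·9.93×10⁻⁷/0.0269) = 8.59×10⁻³ m/s.

8.59×10⁻³ m/s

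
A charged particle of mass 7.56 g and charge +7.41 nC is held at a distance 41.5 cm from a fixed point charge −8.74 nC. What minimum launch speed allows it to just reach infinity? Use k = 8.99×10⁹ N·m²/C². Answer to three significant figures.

To just escape, total mechanical energy must reach zero at infinity: ½mv²_min + U = 0, so ½mv²_min = −U = |kQq|/r.
|U| = |kQq|/r = (8.99×10⁹ N·m²/C²)(8.74×10⁻⁹)(7.41×10⁻⁹)/(0.415) = 1.40×10⁻⁶ J.
v_min = √(2|U|/m) = √(2·1.40×10⁻⁶/7.56×10⁻³) = 0.0193 m/s.

0.0193 m/s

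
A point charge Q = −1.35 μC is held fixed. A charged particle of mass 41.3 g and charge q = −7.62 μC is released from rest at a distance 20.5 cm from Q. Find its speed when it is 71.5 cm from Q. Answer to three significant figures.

Only the electrostatic force acts, so mechanical energy is conserved: ½mv² = U₁ − U₂ = kQq(1/r₁ − 1/r₂).
U₁ − U₂ = (8.99×10⁹ N·m²/C²)(-1.35×10⁻⁶ C)(-7.62×10⁻⁶ C)(1/0.205 − 1/0.715) = 0.322 J.
v = √(2·0.322/0.0413) = 3.95 m/s.

3.95 m/s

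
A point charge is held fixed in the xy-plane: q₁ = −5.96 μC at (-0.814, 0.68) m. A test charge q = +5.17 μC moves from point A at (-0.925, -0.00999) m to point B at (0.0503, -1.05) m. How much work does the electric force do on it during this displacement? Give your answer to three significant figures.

-0.253 J

The work done by the electric force is W_field = −ΔU = −q(V_B − V_A) = q(V_A − V_B).
At A: distance to the source charge is 0.699 m; V_A = kq₁/r = -7.67×10⁴ V.
At B: distance to the source charge is 1.93 m; V_B = kq₁/r = -2.77×10⁴ V.
ΔV = V_B − V_A = 4.90×10⁴ V.
W_field = −qΔV = −(5.17×10⁻⁶ C)(4.90×10⁴ V) = -0.253 J.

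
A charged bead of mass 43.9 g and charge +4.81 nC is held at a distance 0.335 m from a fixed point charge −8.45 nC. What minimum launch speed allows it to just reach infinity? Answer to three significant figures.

7.05×10⁻³ m/s

To just escape, total mechanical energy must reach zero at infinity: ½mv²_min + U = 0, so ½mv²_min = −U = |kQq|/r.
|U| = |kQq|/r = (8.99×10⁹ N·m²/C²)(8.45×10⁻⁹)(4.81×10⁻⁹)/(0.335) = 1.09×10⁻⁶ J.
v_min = √(2|U|/m) = √(2·1.09×10⁻⁶/0.0439) = 7.05×10⁻³ m/s.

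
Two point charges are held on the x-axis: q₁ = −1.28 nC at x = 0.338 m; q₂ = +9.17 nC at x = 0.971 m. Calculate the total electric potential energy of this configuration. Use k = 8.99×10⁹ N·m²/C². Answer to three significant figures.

-1.67×10⁻⁷ J

The assembly work is the sum of pairwise potential energies, U = Σ_{i<j} kqᵢqⱼ/rᵢⱼ.
Pair separations: r₁₂ = 0.633 m.
U = (-1.67×10⁻⁷) = -1.67×10⁻⁷ J.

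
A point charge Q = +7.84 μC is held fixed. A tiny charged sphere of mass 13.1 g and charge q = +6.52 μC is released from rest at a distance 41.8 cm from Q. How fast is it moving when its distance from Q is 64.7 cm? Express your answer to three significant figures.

Only the electrostatic force acts, so mechanical energy is conserved: ½mv² = U₁ − U₂ = kQq(1/r₁ − 1/r₂).
U₁ − U₂ = (8.99×10⁹ N·m²/C²)(7.84×10⁻⁶ C)(6.52×10⁻⁶ C)(1/0.418 − 1/0.647) = 0.389 J.
v = √(2·0.389/0.0131) = 7.71 m/s.

7.71 m/s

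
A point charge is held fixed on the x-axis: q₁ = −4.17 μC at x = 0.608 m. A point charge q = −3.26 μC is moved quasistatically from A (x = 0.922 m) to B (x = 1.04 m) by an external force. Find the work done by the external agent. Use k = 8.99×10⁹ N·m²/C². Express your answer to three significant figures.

-0.106 J

For quasistatic motion the external work equals the change in potential energy: W_ext = qΔV = q(V_B − V_A).
At A: distance to the source charge is 0.314 m; V_A = kq₁/r = -1.19×10⁵ V.
At B: distance to the source charge is 0.432 m; V_B = kq₁/r = -8.68×10⁴ V.
ΔV = V_B − V_A = 3.26×10⁴ V.
W_ext = qΔV = (-3.26×10⁻⁶ C)(3.26×10⁴ V) = -0.106 J.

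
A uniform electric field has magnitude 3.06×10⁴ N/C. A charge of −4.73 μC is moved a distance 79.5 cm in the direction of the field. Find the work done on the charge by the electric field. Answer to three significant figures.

-0.115 J

The potential change for a displacement 79.5 cm in the direction of the field is ΔV = −Ed = -2.43×10⁴ V.
W_field = −qΔV = -0.115 J.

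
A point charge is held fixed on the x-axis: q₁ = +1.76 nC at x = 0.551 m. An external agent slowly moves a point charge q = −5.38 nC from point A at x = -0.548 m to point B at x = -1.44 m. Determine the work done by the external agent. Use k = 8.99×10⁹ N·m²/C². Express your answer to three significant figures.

For quasistatic motion the external work equals the change in potential energy: W_ext = qΔV = q(V_B − V_A).
At A: distance to the source charge is 1.10 m; V_A = kq₁/r = 14.4 V.
At B: distance to the source charge is 1.99 m; V_B = kq₁/r = 7.95 V.
ΔV = V_B − V_A = -6.45 V.
W_ext = qΔV = (-5.38×10⁻⁹ C)(-6.45 V) = 3.47×10⁻⁸ J.

3.47×10⁻⁸ J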